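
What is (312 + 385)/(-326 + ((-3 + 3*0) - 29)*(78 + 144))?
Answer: -697/7430 ≈ -0.093809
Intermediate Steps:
(312 + 385)/(-326 + ((-3 + 3*0) - 29)*(78 + 144)) = 697/(-326 + ((-3 + 0) - 29)*222) = 697/(-326 + (-3 - 29)*222) = 697/(-326 - 32*222) = 697/(-326 - 7104) = 697/(-7430) = 697*(-1/7430) = -697/7430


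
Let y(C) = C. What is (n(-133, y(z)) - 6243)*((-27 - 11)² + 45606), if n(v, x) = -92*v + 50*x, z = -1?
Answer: 279618150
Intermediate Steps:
(n(-133, y(z)) - 6243)*((-27 - 11)² + 45606) = ((-92*(-133) + 50*(-1)) - 6243)*((-27 - 11)² + 45606) = ((12236 - 50) - 6243)*((-38)² + 45606) = (12186 - 6243)*(1444 + 45606) = 5943*47050 = 279618150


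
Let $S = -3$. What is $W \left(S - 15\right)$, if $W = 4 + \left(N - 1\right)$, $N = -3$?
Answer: $0$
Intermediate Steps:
$W = 0$ ($W = 4 - 4 = 0$)
$W \left(S - 15\right) = 0 \left(-3 - 15\right) = 0 \left(-18\right) = 0$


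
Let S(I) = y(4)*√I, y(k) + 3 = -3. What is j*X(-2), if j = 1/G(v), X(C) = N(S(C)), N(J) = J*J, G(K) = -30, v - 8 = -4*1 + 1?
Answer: 12/5 ≈ 2.4000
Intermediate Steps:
y(k) = -6 (y(k) = -3 - 3 = -6)
S(I) = -6*√I
v = 5 (v = 8 + (-4*1 + 1) = 8 + (-4 + 1) = 8 - 3 = 5)
N(J) = J²
X(C) = 36*C (X(C) = (-6*√C)² = 36*C)
j = -1/30 (j = 1/(-30) = -1/30 ≈ -0.033333)
j*X(-2) = -6*(-2)/5 = -1/30*(-72) = 12/5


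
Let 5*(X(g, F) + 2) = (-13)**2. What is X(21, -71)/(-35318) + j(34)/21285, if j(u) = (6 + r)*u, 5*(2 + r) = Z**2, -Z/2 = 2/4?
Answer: 7277579/1252906050 ≈ 0.0058086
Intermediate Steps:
X(g, F) = 159/5 (X(g, F) = -2 + (1/5)*(-13)**2 = -2 + (1/5)*169 = -2 + 169/5 = 159/5)
Z = -1 (Z = -4/4 = -2*1/2 = -1)
r = -9/5 (r = -2 + (1/5)*(-1)**2 = -2 + (1/5)*1 = -2 + 1/5 = -9/5 ≈ -1.8000)
j(u) = 21*u/5 (j(u) = (6 - 9/5)*u = 21*u/5)
X(21, -71)/(-35318) + j(34)/21285 = (159/5)/(-35318) + ((21/5)*34)/21285 = (159/5)*(-1/35318) + (714/5)*(1/21285) = -159/176590 + 238/35475 = 7277579/1252906050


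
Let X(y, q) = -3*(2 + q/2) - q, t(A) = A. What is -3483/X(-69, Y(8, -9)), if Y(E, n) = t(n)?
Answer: -2322/11 ≈ -211.09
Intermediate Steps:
Y(E, n) = n
X(y, q) = -6 - 5*q/2 (X(y, q) = -3*(2 + q*(½)) - q = -3*(2 + q/2) - q = (-6 - 3*q/2) - q = -6 - 5*q/2)
-3483/X(-69, Y(8, -9)) = -3483/(-6 - 5/2*(-9)) = -3483/(-6 + 45/2) = -3483/33/2 = -3483*2/33 = -2322/11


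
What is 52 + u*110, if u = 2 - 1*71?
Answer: -7538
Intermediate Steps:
u = -69 (u = 2 - 71 = -69)
52 + u*110 = 52 - 69*110 = 52 - 7590 = -7538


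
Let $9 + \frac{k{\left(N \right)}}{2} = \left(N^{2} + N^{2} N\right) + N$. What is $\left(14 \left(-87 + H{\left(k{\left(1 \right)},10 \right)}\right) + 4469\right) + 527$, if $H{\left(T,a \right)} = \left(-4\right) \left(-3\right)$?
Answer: $3946$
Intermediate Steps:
$k{\left(N \right)} = -18 + 2 N + 2 N^{2} + 2 N^{3}$ ($k{\left(N \right)} = -18 + 2 \left(\left(N^{2} + N^{2} N\right) + N\right) = -18 + 2 \left(\left(N^{2} + N^{3}\right) + N\right) = -18 + 2 \left(N + N^{2} + N^{3}\right) = -18 + \left(2 N + 2 N^{2} + 2 N^{3}\right) = -18 + 2 N + 2 N^{2} + 2 N^{3}$)
$H{\left(T,a \right)} = 12$
$\left(14 \left(-87 + H{\left(k{\left(1 \right)},10 \right)}\right) + 4469\right) + 527 = \left(14 \left(-87 + 12\right) + 4469\right) + 527 = \left(14 \left(-75\right) + 4469\right) + 527 = \left(-1050 + 4469\right) + 527 = 3419 + 527 = 3946$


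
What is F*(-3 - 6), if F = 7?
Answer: -63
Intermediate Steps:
F*(-3 - 6) = 7*(-3 - 6) = 7*(-9) = -63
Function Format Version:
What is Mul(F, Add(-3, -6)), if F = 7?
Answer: -63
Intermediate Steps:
Mul(F, Add(-3, -6)) = Mul(7, Add(-3, -6)) = Mul(7, -9) = -63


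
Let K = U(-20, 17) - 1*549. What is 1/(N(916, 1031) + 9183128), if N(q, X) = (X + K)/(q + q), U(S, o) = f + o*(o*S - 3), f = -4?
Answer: 1832/16823485143 ≈ 1.0890e-7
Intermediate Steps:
U(S, o) = -4 + o*(-3 + S*o) (U(S, o) = -4 + o*(o*S - 3) = -4 + o*(S*o - 3) = -4 + o*(-3 + S*o))
K = -6384 (K = (-4 - 3*17 - 20*17²) - 1*549 = (-4 - 51 - 20*289) - 549 = (-4 - 51 - 5780) - 549 = -5835 - 549 = -6384)
N(q, X) = (-6384 + X)/(2*q) (N(q, X) = (X - 6384)/(q + q) = (-6384 + X)/((2*q)) = (-6384 + X)*(1/(2*q)) = (-6384 + X)/(2*q))
1/(N(916, 1031) + 9183128) = 1/((½)*(-6384 + 1031)/916 + 9183128) = 1/((½)*(1/916)*(-5353) + 9183128) = 1/(-5353/1832 + 9183128) = 1/(16823485143/1832) = 1832/16823485143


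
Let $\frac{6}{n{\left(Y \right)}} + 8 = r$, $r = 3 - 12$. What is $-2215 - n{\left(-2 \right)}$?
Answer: $- \frac{37649}{17} \approx -2214.6$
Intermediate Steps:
$r = -9$ ($r = 3 - 12 = -9$)
$n{\left(Y \right)} = - \frac{6}{17}$ ($n{\left(Y \right)} = \frac{6}{-8 - 9} = \frac{6}{-17} = 6 \left(- \frac{1}{17}\right) = - \frac{6}{17}$)
$-2215 - n{\left(-2 \right)} = -2215 - - \frac{6}{17} = -2215 + \frac{6}{17} = - \frac{37649}{17}$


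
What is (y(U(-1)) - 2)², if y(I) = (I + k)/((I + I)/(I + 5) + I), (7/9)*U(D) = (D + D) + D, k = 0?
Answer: 324/121 ≈ 2.6777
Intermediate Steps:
U(D) = 27*D/7 (U(D) = 9*((D + D) + D)/7 = 9*(2*D + D)/7 = 9*(3*D)/7 = 27*D/7)
y(I) = I/(I + 2*I/(5 + I)) (y(I) = (I + 0)/((I + I)/(I + 5) + I) = I/((2*I)/(5 + I) + I) = I/(2*I/(5 + I) + I) = I/(I + 2*I/(5 + I)))
(y(U(-1)) - 2)² = ((5 + (27/7)*(-1))/(7 + (27/7)*(-1)) - 2)² = ((5 - 27/7)/(7 - 27/7) - 2)² = ((8/7)/(22/7) - 2)² = ((7/22)*(8/7) - 2)² = (4/11 - 2)² = (-18/11)² = 324/121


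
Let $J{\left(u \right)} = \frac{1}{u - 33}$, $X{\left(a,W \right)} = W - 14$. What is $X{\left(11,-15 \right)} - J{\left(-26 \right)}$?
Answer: $- \frac{1710}{59} \approx -28.983$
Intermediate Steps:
$X{\left(a,W \right)} = -14 + W$
$J{\left(u \right)} = \frac{1}{-33 + u}$
$X{\left(11,-15 \right)} - J{\left(-26 \right)} = \left(-14 - 15\right) - \frac{1}{-33 - 26} = -29 - \frac{1}{-59} = -29 - - \frac{1}{59} = -29 + \frac{1}{59} = - \frac{1710}{59}$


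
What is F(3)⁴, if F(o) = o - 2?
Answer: 1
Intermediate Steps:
F(o) = -2 + o
F(3)⁴ = (-2 + 3)⁴ = 1⁴ = 1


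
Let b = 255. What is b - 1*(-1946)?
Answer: 2201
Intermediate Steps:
b - 1*(-1946) = 255 - 1*(-1946) = 255 + 1946 = 2201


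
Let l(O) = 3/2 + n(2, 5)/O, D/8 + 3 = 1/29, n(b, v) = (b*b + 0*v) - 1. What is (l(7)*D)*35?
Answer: -46440/29 ≈ -1601.4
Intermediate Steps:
n(b, v) = -1 + b² (n(b, v) = (b² + 0) - 1 = b² - 1 = -1 + b²)
D = -688/29 (D = -24 + 8/29 = -688/29 ≈ -23.724)
l(O) = 3/2 + 3/O (l(O) = 3/2 + (-1 + 2²)/O = 3*(½) + (-1 + 4)/O = 3/2 + 3/O)
(l(7)*D)*35 = ((3/2 + 3/7)*(-688/29))*35 = ((27/14)*(-688/29))*35 = -9288/203*35 = -46440/29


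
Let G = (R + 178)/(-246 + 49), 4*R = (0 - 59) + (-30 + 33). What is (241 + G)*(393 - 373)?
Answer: 946260/197 ≈ 4803.4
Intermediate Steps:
R = -14 (R = ((0 - 59) + (-30 + 33))/4 = (-59 + 3)/4 = (¼)*(-56) = -14)
G = -164/197 (G = (-14 + 178)/(-246 + 49) = 164/(-197) = 164*(-1/197) = -164/197 ≈ -0.83249)
(241 + G)*(393 - 373) = (241 - 164/197)*(393 - 373) = (47313/197)*20 = 946260/197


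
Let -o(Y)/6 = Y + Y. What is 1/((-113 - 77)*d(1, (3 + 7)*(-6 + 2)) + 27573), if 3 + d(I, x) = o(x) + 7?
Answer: -1/64387 ≈ -1.5531e-5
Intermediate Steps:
o(Y) = -12*Y (o(Y) = -6*(Y + Y) = -12*Y)
d(I, x) = 4 - 12*x (d(I, x) = -3 + (-12*x + 7) = -3 + (7 - 12*x) = 4 - 12*x)
1/((-113 - 77)*d(1, (3 + 7)*(-6 + 2)) + 27573) = 1/((-113 - 77)*(4 - 12*(3 + 7)*(-6 + 2)) + 27573) = 1/(-190*(4 - 120*(-4)) + 27573) = 1/(-190*(4 - 12*(-40)) + 27573) = 1/(-190*(4 + 480) + 27573) = 1/(-190*484 + 27573) = 1/(-91960 + 27573) = 1/(-64387) = -1/64387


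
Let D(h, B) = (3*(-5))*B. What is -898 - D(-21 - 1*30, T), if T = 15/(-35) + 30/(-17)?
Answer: -110777/119 ≈ -930.90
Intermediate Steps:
T = -261/119 (T = 15*(-1/35) + 30*(-1/17) = -3/7 - 30/17 = -261/119 ≈ -2.1933)
D(h, B) = -15*B
-898 - D(-21 - 1*30, T) = -898 - (-15)*(-261)/119 = -898 - 1*3915/119 = -898 - 3915/119 = -110777/119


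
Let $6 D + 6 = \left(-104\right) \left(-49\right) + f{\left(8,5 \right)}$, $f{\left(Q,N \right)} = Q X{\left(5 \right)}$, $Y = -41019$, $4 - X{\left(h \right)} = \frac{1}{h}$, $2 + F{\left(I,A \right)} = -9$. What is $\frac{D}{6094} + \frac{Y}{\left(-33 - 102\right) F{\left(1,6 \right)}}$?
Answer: $- \frac{7536439}{274230} \approx -27.482$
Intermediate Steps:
$F{\left(I,A \right)} = -11$ ($F{\left(I,A \right)} = -2 - 9 = -11$)
$X{\left(h \right)} = 4 - \frac{1}{h}$
$f{\left(Q,N \right)} = \frac{19 Q}{5}$ ($f{\left(Q,N \right)} = Q \left(4 - \frac{1}{5}\right) = Q \frac{19}{5} = \frac{19 Q}{5}$)
$D = \frac{4267}{5}$ ($D = -1 + \frac{\left(-104\right) \left(-49\right) + \frac{19}{5} \cdot 8}{6} = -1 + \frac{5096 + \frac{152}{5}}{6} = -1 + \frac{1}{6} \cdot \frac{25632}{5} = -1 + \frac{4272}{5} = \frac{4267}{5} \approx 853.4$)
$\frac{D}{6094} + \frac{Y}{\left(-33 - 102\right) F{\left(1,6 \right)}} = \frac{4267}{5 \cdot 6094} - \frac{41019}{\left(-33 - 102\right) \left(-11\right)} = \frac{4267}{5} \cdot \frac{1}{6094} - \frac{41019}{\left(-135\right) \left(-11\right)} = \frac{4267}{30470} - \frac{41019}{1485} = \frac{4267}{30470} - \frac{1243}{45} = - \frac{7536439}{274230}$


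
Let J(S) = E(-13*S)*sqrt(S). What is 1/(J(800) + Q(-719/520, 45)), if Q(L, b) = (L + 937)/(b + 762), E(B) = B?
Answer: -204163672440/15237384346592097316559 - 36628327756800000*sqrt(2)/15237384346592097316559 ≈ -3.3996e-6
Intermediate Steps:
Q(L, b) = (937 + L)/(762 + b)
J(S) = -13*S**(3/2) (J(S) = (-13*S)*sqrt(S) = -13*S**(3/2))
1/(J(800) + Q(-719/520, 45)) = 1/(-208000*sqrt(2) + (937 - 719/520)/(762 + 45)) = 1/(-208000*sqrt(2) + (937 - 719*1/520)/807) = 1/(-208000*sqrt(2) + (937 - 719/520)/807) = 1/(-208000*sqrt(2) + (1/807)*(486521/520)) = 1/(-208000*sqrt(2) + 486521/419640) = 1/(486521/419640 - 208000*sqrt(2))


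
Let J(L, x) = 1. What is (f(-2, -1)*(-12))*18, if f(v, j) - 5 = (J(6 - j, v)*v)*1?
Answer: -648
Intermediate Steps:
f(v, j) = 5 + v (f(v, j) = 5 + (1*v)*1 = 5 + v*1 = 5 + v)
(f(-2, -1)*(-12))*18 = ((5 - 2)*(-12))*18 = (3*(-12))*18 = -36*18 = -648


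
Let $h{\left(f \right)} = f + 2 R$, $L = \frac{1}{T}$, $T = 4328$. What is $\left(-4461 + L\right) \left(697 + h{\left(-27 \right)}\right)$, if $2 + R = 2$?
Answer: $- \frac{6467914345}{2164} \approx -2.9889 \cdot 10^{6}$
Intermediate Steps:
$L = \frac{1}{4328} \approx 0.00023105$
$R = 0$ ($R = -2 + 2 = 0$)
$h{\left(f \right)} = f$ ($h{\left(f \right)} = f + 2 \cdot 0 = f + 0 = f$)
$\left(-4461 + L\right) \left(697 + h{\left(-27 \right)}\right) = \left(-4461 + \frac{1}{4328}\right) \left(697 - 27\right) = \left(- \frac{19307207}{4328}\right) 670 = - \frac{6467914345}{2164}$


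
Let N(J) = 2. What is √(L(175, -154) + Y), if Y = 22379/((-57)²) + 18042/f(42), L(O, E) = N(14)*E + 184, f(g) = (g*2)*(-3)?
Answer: I*√120169546/798 ≈ 13.737*I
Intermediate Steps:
f(g) = -6*g (f(g) = (2*g)*(-3) = -6*g)
L(O, E) = 184 + 2*E (L(O, E) = 2*E + 184 = 184 + 2*E)
Y = -2943275/45486 (Y = 22379/((-57)²) + 18042/((-6*42)) = 22379/3249 + 18042/(-252) = 22379*(1/3249) + 18042*(-1/252) = 22379/3249 - 3007/42 = -2943275/45486 ≈ -64.707)
√(L(175, -154) + Y) = √((184 + 2*(-154)) - 2943275/45486) = √((184 - 308) - 2943275/45486) = √(-124 - 2943275/45486) = √(-8583539/45486) = I*√120169546/798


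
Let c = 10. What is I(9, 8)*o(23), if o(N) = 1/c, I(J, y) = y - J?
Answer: -⅒ ≈ -0.10000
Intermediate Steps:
o(N) = ⅒ (o(N) = 1/10 = ⅒)
I(9, 8)*o(23) = (8 - 1*9)*(⅒) = (8 - 9)*(⅒) = -1*⅒ = -⅒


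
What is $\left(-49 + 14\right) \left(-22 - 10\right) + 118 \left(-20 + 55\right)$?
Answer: $5250$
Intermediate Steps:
$\left(-49 + 14\right) \left(-22 - 10\right) + 118 \left(-20 + 55\right) = \left(-35\right) \left(-32\right) + 118 \cdot 35 = 1120 + 4130 = 5250$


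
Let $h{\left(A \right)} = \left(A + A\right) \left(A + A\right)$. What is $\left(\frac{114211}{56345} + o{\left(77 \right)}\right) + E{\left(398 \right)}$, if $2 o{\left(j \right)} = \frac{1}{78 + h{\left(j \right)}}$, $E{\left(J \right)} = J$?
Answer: $\frac{1072610781693}{2681345860} \approx 400.03$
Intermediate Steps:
$h{\left(A \right)} = 4 A^{2}$ ($h{\left(A \right)} = 2 A 2 A = 4 A^{2}$)
$o{\left(j \right)} = \frac{1}{2 \left(78 + 4 j^{2}\right)}$
$\left(\frac{114211}{56345} + o{\left(77 \right)}\right) + E{\left(398 \right)} = \left(\frac{114211}{56345} + \frac{1}{4 \left(39 + 2 \cdot 77^{2}\right)}\right) + 398 = \left(114211 \cdot \frac{1}{56345} + \frac{1}{4 \left(39 + 2 \cdot 5929\right)}\right) + 398 = \left(\frac{114211}{56345} + \frac{1}{4 \left(39 + 11858\right)}\right) + 398 = \left(\frac{114211}{56345} + \frac{1}{4 \cdot 11897}\right) + 398 = \left(\frac{114211}{56345} + \frac{1}{4} \cdot \frac{1}{11897}\right) + 398 = \left(\frac{114211}{56345} + \frac{1}{47588}\right) + 398 = \frac{5435129413}{2681345860} + 398 = \frac{1072610781693}{2681345860}$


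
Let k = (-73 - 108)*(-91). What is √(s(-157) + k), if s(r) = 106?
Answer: 11*√137 ≈ 128.75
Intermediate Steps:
k = 16471 (k = -181*(-91) = 16471)
√(s(-157) + k) = √(106 + 16471) = √16577 = 11*√137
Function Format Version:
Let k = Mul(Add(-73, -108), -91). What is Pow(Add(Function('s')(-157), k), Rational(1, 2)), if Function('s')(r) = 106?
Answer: Mul(11, Pow(137, Rational(1, 2))) ≈ 128.75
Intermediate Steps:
k = 16471 (k = Mul(-181, -91) = 16471)
Pow(Add(Function('s')(-157), k), Rational(1, 2)) = Pow(Add(106, 16471), Rational(1, 2)) = Pow(16577, Rational(1, 2)) = Mul(11, Pow(137, Rational(1, 2)))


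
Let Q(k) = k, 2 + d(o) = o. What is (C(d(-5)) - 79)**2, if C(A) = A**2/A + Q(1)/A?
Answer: 363609/49 ≈ 7420.6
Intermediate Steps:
d(o) = -2 + o
C(A) = A + 1/A (C(A) = A**2/A + 1/A = A + 1/A)
(C(d(-5)) - 79)**2 = (((-2 - 5) + 1/(-2 - 5)) - 79)**2 = ((-7 + 1/(-7)) - 79)**2 = ((-7 - 1/7) - 79)**2 = (-50/7 - 79)**2 = (-603/7)**2 = 363609/49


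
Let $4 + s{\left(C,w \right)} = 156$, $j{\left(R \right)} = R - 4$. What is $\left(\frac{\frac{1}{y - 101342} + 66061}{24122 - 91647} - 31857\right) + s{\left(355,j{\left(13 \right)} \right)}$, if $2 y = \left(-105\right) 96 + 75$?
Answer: $- \frac{455355703354152}{14361824725} \approx -31706.0$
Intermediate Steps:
$j{\left(R \right)} = -4 + R$ ($j{\left(R \right)} = R - 4 = -4 + R$)
$y = - \frac{10005}{2}$ ($y = \frac{\left(-105\right) 96 + 75}{2} = \frac{-10080 + 75}{2} = \frac{1}{2} \left(-10005\right) = - \frac{10005}{2} \approx -5002.5$)
$s{\left(C,w \right)} = 152$ ($s{\left(C,w \right)} = -4 + 156 = 152$)
$\left(\frac{\frac{1}{y - 101342} + 66061}{24122 - 91647} - 31857\right) + s{\left(355,j{\left(13 \right)} \right)} = \left(\frac{\frac{1}{- \frac{10005}{2} - 101342} + 66061}{24122 - 91647} - 31857\right) + 152 = \left(\frac{\frac{1}{- \frac{10005}{2} - 101342} + 66061}{-67525} - 31857\right) + 152 = \left(\left(\frac{1}{- \frac{212689}{2}} + 66061\right) \left(- \frac{1}{67525}\right) - 31857\right) + 152 = \left(\left(- \frac{2}{212689} + 66061\right) \left(- \frac{1}{67525}\right) - 31857\right) + 152 = \left(\frac{14050448027}{212689} \left(- \frac{1}{67525}\right) - 31857\right) + 152 = \left(- \frac{14050448027}{14361824725} - 31857\right) + 152 = - \frac{457538700712352}{14361824725} + 152 = - \frac{455355703354152}{14361824725}$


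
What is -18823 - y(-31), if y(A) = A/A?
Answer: -18824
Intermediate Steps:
y(A) = 1
-18823 - y(-31) = -18823 - 1*1 = -18823 - 1 = -18824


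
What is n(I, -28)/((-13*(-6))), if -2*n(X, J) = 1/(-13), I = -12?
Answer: 1/2028 ≈ 0.00049310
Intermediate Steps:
n(X, J) = 1/26 (n(X, J) = -½/(-13) = -½*(-1/13) = 1/26)
n(I, -28)/((-13*(-6))) = 1/(26*((-13*(-6)))) = (1/26)/78 = (1/26)*(1/78) = 1/2028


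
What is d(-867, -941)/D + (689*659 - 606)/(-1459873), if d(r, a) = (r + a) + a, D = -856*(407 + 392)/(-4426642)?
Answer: -8882634710566057/499235689556 ≈ -17792.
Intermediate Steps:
D = 341972/2213321 (D = -856*799*(-1/4426642) = -683944*(-1/4426642) = 341972/2213321 ≈ 0.15451)
d(r, a) = r + 2*a (d(r, a) = (a + r) + a = r + 2*a)
d(-867, -941)/D + (689*659 - 606)/(-1459873) = (-867 + 2*(-941))/(341972/2213321) + (689*659 - 606)/(-1459873) = (-867 - 1882)*(2213321/341972) + (454051 - 606)*(-1/1459873) = -2749*2213321/341972 + 453445*(-1/1459873) = -6084419429/341972 - 453445/1459873 = -8882634710566057/499235689556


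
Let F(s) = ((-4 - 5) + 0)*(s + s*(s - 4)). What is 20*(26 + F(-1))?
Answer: -200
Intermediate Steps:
F(s) = -9*s - 9*s*(-4 + s) (F(s) = (-9 + 0)*(s + s*(-4 + s)) = -9*(s + s*(-4 + s)) = -9*s - 9*s*(-4 + s))
20*(26 + F(-1)) = 20*(26 + 9*(-1)*(3 - 1*(-1))) = 20*(26 + 9*(-1)*(3 + 1)) = 20*(26 + 9*(-1)*4) = 20*(26 - 36) = 20*(-10) = -200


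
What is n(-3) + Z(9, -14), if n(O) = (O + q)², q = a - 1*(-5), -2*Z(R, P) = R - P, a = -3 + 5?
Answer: 9/2 ≈ 4.5000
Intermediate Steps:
a = 2
Z(R, P) = P/2 - R/2 (Z(R, P) = -(R - P)/2 = P/2 - R/2)
q = 7 (q = 2 - 1*(-5) = 2 + 5 = 7)
n(O) = (7 + O)² (n(O) = (O + 7)² = (7 + O)²)
n(-3) + Z(9, -14) = (7 - 3)² + ((½)*(-14) - ½*9) = 4² + (-7 - 9/2) = 16 - 23/2 = 9/2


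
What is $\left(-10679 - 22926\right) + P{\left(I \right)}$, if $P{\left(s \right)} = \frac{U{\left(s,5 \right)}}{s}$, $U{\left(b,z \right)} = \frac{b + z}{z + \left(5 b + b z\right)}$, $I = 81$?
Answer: $- \frac{2218433989}{66015} \approx -33605.0$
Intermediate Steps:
$U{\left(b,z \right)} = \frac{b + z}{z + 5 b + b z}$
$P{\left(s \right)} = \frac{5 + s}{s \left(5 + 10 s\right)}$ ($P{\left(s \right)} = \frac{\frac{1}{5 + 5 s + s 5} \left(s + 5\right)}{s} = \frac{\frac{1}{5 + 5 s + 5 s} \left(5 + s\right)}{s} = \frac{\frac{1}{5 + 10 s} \left(5 + s\right)}{s} = \frac{5 + s}{s \left(5 + 10 s\right)}$)
$\left(-10679 - 22926\right) + P{\left(I \right)} = \left(-10679 - 22926\right) + \frac{5 + 81}{5 \cdot 81 \left(1 + 2 \cdot 81\right)} = -33605 + \frac{1}{5} \cdot \frac{1}{81} \frac{1}{1 + 162} \cdot 86 = -33605 + \frac{1}{5} \cdot \frac{1}{81} \cdot \frac{1}{163} \cdot 86 = -33605 + \frac{86}{66015} = - \frac{2218433989}{66015}$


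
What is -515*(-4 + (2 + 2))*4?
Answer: 0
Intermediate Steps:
-515*(-4 + (2 + 2))*4 = -515*(-4 + 4)*4 = -0*4 = -515*0 = 0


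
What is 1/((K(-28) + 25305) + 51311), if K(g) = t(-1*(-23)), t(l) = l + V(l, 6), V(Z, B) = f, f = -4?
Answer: 1/76635 ≈ 1.3049e-5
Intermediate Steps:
V(Z, B) = -4
t(l) = -4 + l (t(l) = l - 4 = -4 + l)
K(g) = 19 (K(g) = -4 - 1*(-23) = -4 + 23 = 19)
1/((K(-28) + 25305) + 51311) = 1/((19 + 25305) + 51311) = 1/(25324 + 51311) = 1/76635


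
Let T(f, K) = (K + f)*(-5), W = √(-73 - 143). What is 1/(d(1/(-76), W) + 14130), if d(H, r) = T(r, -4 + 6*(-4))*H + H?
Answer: 27201388/384305148507 - 760*I*√6/384305148507 ≈ 7.0781e-5 - 4.8441e-9*I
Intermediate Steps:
W = 6*I*√6 (W = √(-216) = 6*I*√6 ≈ 14.697*I)
T(f, K) = -5*K - 5*f
d(H, r) = H + H*(140 - 5*r) (d(H, r) = (-5*(-4 + 6*(-4)) - 5*r)*H + H = (-5*(-4 - 24) - 5*r)*H + H = (-5*(-28) - 5*r)*H + H = (140 - 5*r)*H + H = H*(140 - 5*r) + H = H + H*(140 - 5*r))
1/(d(1/(-76), W) + 14130) = 1/((141 - 30*I*√6)/(-76) + 14130) = 1/(-(141 - 30*I*√6)/76 + 14130) = 1/((-141/76 + 15*I*√6/38) + 14130) = 1/(1073739/76 + 15*I*√6/38)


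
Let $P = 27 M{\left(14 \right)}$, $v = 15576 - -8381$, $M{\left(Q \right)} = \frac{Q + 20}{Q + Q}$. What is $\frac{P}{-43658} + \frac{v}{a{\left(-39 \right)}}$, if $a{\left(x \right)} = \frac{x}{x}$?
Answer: $\frac{14642805425}{611212} \approx 23957.0$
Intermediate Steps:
$a{\left(x \right)} = 1$
$M{\left(Q \right)} = \frac{20 + Q}{2 Q}$
$v = 23957$ ($v = 15576 + 8381 = 23957$)
$P = \frac{459}{14}$ ($P = 27 \frac{20 + 14}{2 \cdot 14} = 27 \cdot \frac{1}{2} \cdot \frac{1}{14} \cdot 34 = 27 \cdot \frac{17}{14} = \frac{459}{14} \approx 32.786$)
$\frac{P}{-43658} + \frac{v}{a{\left(-39 \right)}} = \frac{459}{14 \left(-43658\right)} + \frac{23957}{1} = \frac{459}{14} \left(- \frac{1}{43658}\right) + 23957 \cdot 1 = - \frac{459}{611212} + 23957 = \frac{14642805425}{611212}$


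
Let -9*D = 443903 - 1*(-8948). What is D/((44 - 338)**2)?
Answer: -64693/111132 ≈ -0.58213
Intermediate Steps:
D = -452851/9 (D = -(443903 - 1*(-8948))/9 = -(443903 + 8948)/9 = -1/9*452851 = -452851/9 ≈ -50317.)
D/((44 - 338)**2) = -452851/(9*(44 - 338)**2) = -452851/(9*((-294)**2)) = -452851/9/86436 = -452851/9*1/86436 = -64693/111132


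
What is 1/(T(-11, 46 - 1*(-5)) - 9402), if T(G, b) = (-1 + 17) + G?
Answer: -1/9397 ≈ -0.00010642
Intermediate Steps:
T(G, b) = 16 + G
1/(T(-11, 46 - 1*(-5)) - 9402) = 1/((16 - 11) - 9402) = 1/(5 - 9402) = 1/(-9397) = -1/9397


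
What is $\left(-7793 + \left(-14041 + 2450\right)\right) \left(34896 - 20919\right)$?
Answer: $-270930168$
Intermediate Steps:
$\left(-7793 + \left(-14041 + 2450\right)\right) \left(34896 - 20919\right) = \left(-7793 - 11591\right) 13977 = \left(-19384\right) 13977 = -270930168$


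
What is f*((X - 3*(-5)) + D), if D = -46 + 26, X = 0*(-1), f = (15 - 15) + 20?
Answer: -100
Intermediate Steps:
f = 20 (f = 0 + 20 = 20)
X = 0
D = -20
f*((X - 3*(-5)) + D) = 20*((0 - 3*(-5)) - 20) = 20*((0 + 15) - 20) = 20*(15 - 20) = 20*(-5) = -100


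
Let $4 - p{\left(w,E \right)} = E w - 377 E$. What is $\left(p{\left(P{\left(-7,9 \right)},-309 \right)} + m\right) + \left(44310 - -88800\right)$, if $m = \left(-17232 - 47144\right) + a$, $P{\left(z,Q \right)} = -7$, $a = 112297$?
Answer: $62379$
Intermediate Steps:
$p{\left(w,E \right)} = 4 + 377 E - E w$ ($p{\left(w,E \right)} = 4 - \left(E w - 377 E\right) = 4 - \left(- 377 E + E w\right) = 4 + 377 E - E w$)
$m = 47921$ ($m = \left(-17232 - 47144\right) + 112297 = -64376 + 112297 = 47921$)
$\left(p{\left(P{\left(-7,9 \right)},-309 \right)} + m\right) + \left(44310 - -88800\right) = \left(\left(4 + 377 \left(-309\right) - \left(-309\right) \left(-7\right)\right) + 47921\right) + \left(44310 - -88800\right) = \left(\left(4 - 116493 - 2163\right) + 47921\right) + \left(44310 + 88800\right) = \left(-118652 + 47921\right) + 133110 = -70731 + 133110 = 62379$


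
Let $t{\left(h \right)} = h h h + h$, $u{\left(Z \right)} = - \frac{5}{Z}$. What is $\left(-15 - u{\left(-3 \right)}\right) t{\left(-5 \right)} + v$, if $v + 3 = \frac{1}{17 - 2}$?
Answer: $\frac{32456}{15} \approx 2163.7$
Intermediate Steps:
$v = - \frac{44}{15}$ ($v = -3 + \frac{1}{17 - 2} = -3 + \frac{1}{15} = - \frac{44}{15} \approx -2.9333$)
$t{\left(h \right)} = h + h^{3}$ ($t{\left(h \right)} = h^{2} h + h = h^{3} + h = h + h^{3}$)
$\left(-15 - u{\left(-3 \right)}\right) t{\left(-5 \right)} + v = \left(-15 - - \frac{5}{-3}\right) \left(-5 + \left(-5\right)^{3}\right) - \frac{44}{15} = \left(-15 - \left(-5\right) \left(- \frac{1}{3}\right)\right) \left(-5 - 125\right) - \frac{44}{15} = \left(-15 - \frac{5}{3}\right) \left(-130\right) - \frac{44}{15} = \left(- \frac{50}{3}\right) \left(-130\right) - \frac{44}{15} = \frac{6500}{3} - \frac{44}{15} = \frac{32456}{15}$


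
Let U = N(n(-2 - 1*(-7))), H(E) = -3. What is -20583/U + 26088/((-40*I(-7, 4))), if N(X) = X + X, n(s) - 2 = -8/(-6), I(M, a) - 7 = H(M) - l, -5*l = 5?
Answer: -321789/100 ≈ -3217.9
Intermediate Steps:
l = -1 (l = -⅕*5 = -1)
I(M, a) = 5 (I(M, a) = 7 + (-3 - 1*(-1)) = 7 + (-3 + 1) = 7 - 2 = 5)
n(s) = 10/3 (n(s) = 2 - 8/(-6) = 2 - 8*(-⅙) = 2 + 4/3 = 10/3)
N(X) = 2*X
U = 20/3 (U = 2*(10/3) = 20/3 ≈ 6.6667)
-20583/U + 26088/((-40*I(-7, 4))) = -20583/20/3 + 26088/((-40*5)) = -20583*3/20 + 26088/(-200) = -61749/20 + 26088*(-1/200) = -61749/20 - 3261/25 = -321789/100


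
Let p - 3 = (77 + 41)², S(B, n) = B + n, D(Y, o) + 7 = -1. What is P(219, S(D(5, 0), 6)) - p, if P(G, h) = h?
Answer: -13929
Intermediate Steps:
D(Y, o) = -8 (D(Y, o) = -7 - 1 = -8)
p = 13927 (p = 3 + (77 + 41)² = 3 + 118² = 3 + 13924 = 13927)
P(219, S(D(5, 0), 6)) - p = (-8 + 6) - 1*13927 = -2 - 13927 = -13929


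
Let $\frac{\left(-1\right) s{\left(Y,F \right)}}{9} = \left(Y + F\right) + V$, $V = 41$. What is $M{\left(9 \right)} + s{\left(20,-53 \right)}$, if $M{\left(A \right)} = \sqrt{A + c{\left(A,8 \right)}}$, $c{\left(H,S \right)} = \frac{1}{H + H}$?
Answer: $-72 + \frac{\sqrt{326}}{6} \approx -68.991$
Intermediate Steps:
$s{\left(Y,F \right)} = -369 - 9 F - 9 Y$ ($s{\left(Y,F \right)} = - 9 \left(\left(Y + F\right) + 41\right) = - 9 \left(\left(F + Y\right) + 41\right) = - 9 \left(41 + F + Y\right) = -369 - 9 F - 9 Y$)
$c{\left(H,S \right)} = \frac{1}{2 H}$
$M{\left(A \right)} = \sqrt{A + \frac{1}{2 A}}$
$M{\left(9 \right)} + s{\left(20,-53 \right)} = \frac{\sqrt{\frac{2}{9} + 4 \cdot 9}}{2} - 72 = \frac{\sqrt{2 \cdot \frac{1}{9} + 36}}{2} - 72 = \frac{\sqrt{\frac{2}{9} + 36}}{2} - 72 = \frac{\sqrt{\frac{326}{9}}}{2} - 72 = \frac{\frac{1}{3} \sqrt{326}}{2} - 72 = \frac{\sqrt{326}}{6} - 72 = -72 + \frac{\sqrt{326}}{6}$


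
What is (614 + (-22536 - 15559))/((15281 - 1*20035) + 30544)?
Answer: -37481/25790 ≈ -1.4533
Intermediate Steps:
(614 + (-22536 - 15559))/((15281 - 1*20035) + 30544) = (614 - 38095)/((15281 - 20035) + 30544) = -37481/(-4754 + 30544) = -37481/25790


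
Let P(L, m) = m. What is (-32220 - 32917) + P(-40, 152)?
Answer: -64985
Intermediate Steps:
(-32220 - 32917) + P(-40, 152) = (-32220 - 32917) + 152 = -65137 + 152 = -64985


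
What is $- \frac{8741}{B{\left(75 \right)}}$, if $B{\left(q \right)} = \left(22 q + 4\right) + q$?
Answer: $- \frac{8741}{1729} \approx -5.0555$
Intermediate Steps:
$B{\left(q \right)} = 4 + 23 q$ ($B{\left(q \right)} = \left(4 + 22 q\right) + q = 4 + 23 q$)
$- \frac{8741}{B{\left(75 \right)}} = - \frac{8741}{4 + 23 \cdot 75} = - \frac{8741}{4 + 1725} = - \frac{8741}{1729}$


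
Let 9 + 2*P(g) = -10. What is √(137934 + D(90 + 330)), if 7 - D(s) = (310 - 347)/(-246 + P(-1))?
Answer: 19*√99776327/511 ≈ 371.40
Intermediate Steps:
P(g) = -19/2 (P(g) = -9/2 + (½)*(-10) = -9/2 - 5 = -19/2)
D(s) = 3503/511 (D(s) = 7 - (310 - 347)/(-246 - 19/2) = 7 - (-37)/(-511/2) = 7 - (-37)*(-2)/511 = 7 - 1*74/511 = 7 - 74/511 = 3503/511)
√(137934 + D(90 + 330)) = √(137934 + 3503/511) = √(70487777/511) = 19*√99776327/511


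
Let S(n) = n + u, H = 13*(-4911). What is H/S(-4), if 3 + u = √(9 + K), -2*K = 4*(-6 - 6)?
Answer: 446901/16 + 63843*√33/16 ≈ 50853.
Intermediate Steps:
K = 24 (K = -2*(-6 - 6) = -2*(-12) = -½*(-48) = 24)
H = -63843
u = -3 + √33 (u = -3 + √(9 + 24) = -3 + √33 ≈ 2.7446)
S(n) = -3 + n + √33 (S(n) = n + (-3 + √33) = -3 + n + √33)
H/S(-4) = -63843/(-3 - 4 + √33) = -63843/(-7 + √33)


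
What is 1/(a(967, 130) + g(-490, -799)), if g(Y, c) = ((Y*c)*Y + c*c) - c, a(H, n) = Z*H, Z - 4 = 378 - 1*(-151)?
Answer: -1/190685289 ≈ -5.2442e-9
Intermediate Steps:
Z = 533 (Z = 4 + (378 - 1*(-151)) = 4 + (378 + 151) = 4 + 529 = 533)
a(H, n) = 533*H
g(Y, c) = c**2 - c + c*Y**2 (g(Y, c) = (c*Y**2 + c**2) - c = (c**2 + c*Y**2) - c = c**2 - c + c*Y**2)
1/(a(967, 130) + g(-490, -799)) = 1/(533*967 - 799*(-1 - 799 + (-490)**2)) = 1/(515411 - 799*(-1 - 799 + 240100)) = 1/(515411 - 799*239300) = 1/(515411 - 191200700) = 1/(-190685289) = -1/190685289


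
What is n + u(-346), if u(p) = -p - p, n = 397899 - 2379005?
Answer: -1980414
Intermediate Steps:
n = -1981106
u(p) = -2*p
n + u(-346) = -1981106 - 2*(-346) = -1981106 + 692 = -1980414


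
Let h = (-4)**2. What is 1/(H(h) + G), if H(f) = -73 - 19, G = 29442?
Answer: 1/29350 ≈ 3.4072e-5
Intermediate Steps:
h = 16
H(f) = -92
1/(H(h) + G) = 1/(-92 + 29442) = 1/29350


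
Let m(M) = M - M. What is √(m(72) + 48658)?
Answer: √48658 ≈ 220.59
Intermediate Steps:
m(M) = 0
√(m(72) + 48658) = √(0 + 48658) = √48658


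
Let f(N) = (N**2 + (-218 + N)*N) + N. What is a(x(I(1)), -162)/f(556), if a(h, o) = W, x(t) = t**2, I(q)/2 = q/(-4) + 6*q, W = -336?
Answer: -84/124405 ≈ -0.00067521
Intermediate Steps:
I(q) = 23*q/2 (I(q) = 2*(q/(-4) + 6*q) = 2*(q*(-1/4) + 6*q) = 2*(-q/4 + 6*q) = 2*(23*q/4) = 23*q/2)
a(h, o) = -336
f(N) = N + N**2 + N*(-218 + N) (f(N) = (N**2 + N*(-218 + N)) + N = N + N**2 + N*(-218 + N))
a(x(I(1)), -162)/f(556) = -336*1/(556*(-217 + 2*556)) = -336*1/(556*(-217 + 1112)) = -336/(556*895) = -336/497620 = -336*1/497620 = -84/124405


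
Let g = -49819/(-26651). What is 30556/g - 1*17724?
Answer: -68644000/49819 ≈ -1377.9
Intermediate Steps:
g = 49819/26651 (g = -49819*(-1/26651) = 49819/26651 ≈ 1.8693)
30556/g - 1*17724 = 30556/(49819/26651) - 1*17724 = 30556*(26651/49819) - 17724 = 814347956/49819 - 17724 = -68644000/49819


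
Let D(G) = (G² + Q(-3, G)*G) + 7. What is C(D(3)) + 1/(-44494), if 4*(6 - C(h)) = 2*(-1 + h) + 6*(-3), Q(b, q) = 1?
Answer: 33370/22247 ≈ 1.5000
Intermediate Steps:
D(G) = 7 + G + G² (D(G) = (G² + 1*G) + 7 = (G² + G) + 7 = (G + G²) + 7 = 7 + G + G²)
C(h) = 11 - h/2 (C(h) = 6 - (2*(-1 + h) + 6*(-3))/4 = 6 - ((-2 + 2*h) - 18)/4 = 6 - (-20 + 2*h)/4 = 6 + (5 - h/2) = 11 - h/2)
C(D(3)) + 1/(-44494) = (11 - (7 + 3 + 3²)/2) + 1/(-44494) = (11 - (7 + 3 + 9)/2) - 1/44494 = (11 - ½*19) - 1/44494 = (11 - 19/2) - 1/44494 = 3/2 - 1/44494 = 33370/22247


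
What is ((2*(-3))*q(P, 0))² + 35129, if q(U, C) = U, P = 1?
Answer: 35165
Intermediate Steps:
((2*(-3))*q(P, 0))² + 35129 = ((2*(-3))*1)² + 35129 = (-6*1)² + 35129 = (-6)² + 35129 = 36 + 35129 = 35165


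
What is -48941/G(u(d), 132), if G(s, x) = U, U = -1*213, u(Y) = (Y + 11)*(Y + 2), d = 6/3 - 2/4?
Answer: 48941/213 ≈ 229.77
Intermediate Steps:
d = 3/2 (d = 6*(1/3) - 2*1/4 = 2 - 1/2 = 3/2 ≈ 1.5000)
u(Y) = (2 + Y)*(11 + Y) (u(Y) = (11 + Y)*(2 + Y) = (2 + Y)*(11 + Y))
U = -213
G(s, x) = -213
-48941/G(u(d), 132) = -48941/(-213) = -48941*(-1/213) = 48941/213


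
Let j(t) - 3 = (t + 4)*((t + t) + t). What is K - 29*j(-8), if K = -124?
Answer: -2995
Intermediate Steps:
j(t) = 3 + 3*t*(4 + t) (j(t) = 3 + (t + 4)*((t + t) + t) = 3 + (4 + t)*(2*t + t) = 3 + (4 + t)*(3*t) = 3 + 3*t*(4 + t))
K - 29*j(-8) = -124 - 29*(3 + 3*(-8)**2 + 12*(-8)) = -124 - 29*(3 + 3*64 - 96) = -124 - 29*(3 + 192 - 96) = -124 - 29*99 = -124 - 2871 = -2995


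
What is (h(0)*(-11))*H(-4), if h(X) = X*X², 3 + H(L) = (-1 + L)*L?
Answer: 0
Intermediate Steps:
H(L) = -3 + L*(-1 + L) (H(L) = -3 + (-1 + L)*L = -3 + L*(-1 + L))
h(X) = X³
(h(0)*(-11))*H(-4) = (0³*(-11))*(-3 + (-4)² - 1*(-4)) = (0*(-11))*(-3 + 16 + 4) = 0*17 = 0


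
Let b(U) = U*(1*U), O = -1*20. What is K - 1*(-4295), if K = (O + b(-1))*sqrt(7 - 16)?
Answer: 4295 - 57*I ≈ 4295.0 - 57.0*I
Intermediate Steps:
O = -20
b(U) = U**2 (b(U) = U*U = U**2)
K = -57*I (K = (-20 + (-1)**2)*sqrt(7 - 16) = (-20 + 1)*sqrt(-9) = -57*I ≈ -57.0*I)
K - 1*(-4295) = -57*I - 1*(-4295) = -57*I + 4295 = 4295 - 57*I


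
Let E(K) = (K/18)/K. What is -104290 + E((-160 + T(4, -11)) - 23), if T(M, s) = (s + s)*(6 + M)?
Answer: -1877219/18 ≈ -1.0429e+5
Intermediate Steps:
T(M, s) = 2*s*(6 + M) (T(M, s) = (2*s)*(6 + M) = 2*s*(6 + M))
E(K) = 1/18 (E(K) = (K*(1/18))/K = (K/18)/K = 1/18)
-104290 + E((-160 + T(4, -11)) - 23) = -104290 + 1/18 = -1877219/18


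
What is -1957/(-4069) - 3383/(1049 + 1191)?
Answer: -9381747/9114560 ≈ -1.0293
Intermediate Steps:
-1957/(-4069) - 3383/(1049 + 1191) = -1957*(-1/4069) - 3383/2240 = 1957/4069 - 3383*1/2240 = 1957/4069 - 3383/2240 = -9381747/9114560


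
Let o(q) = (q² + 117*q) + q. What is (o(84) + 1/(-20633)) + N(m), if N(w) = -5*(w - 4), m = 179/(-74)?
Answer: 25956458357/1526842 ≈ 17000.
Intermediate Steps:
m = -179/74 (m = 179*(-1/74) = -179/74 ≈ -2.4189)
o(q) = q² + 118*q
N(w) = 20 - 5*w (N(w) = -5*(-4 + w) = 20 - 5*w)
(o(84) + 1/(-20633)) + N(m) = (84*(118 + 84) + 1/(-20633)) + (20 - 5*(-179/74)) = (84*202 - 1/20633) + (20 + 895/74) = (16968 - 1/20633) + 2375/74 = 350100743/20633 + 2375/74 = 25956458357/1526842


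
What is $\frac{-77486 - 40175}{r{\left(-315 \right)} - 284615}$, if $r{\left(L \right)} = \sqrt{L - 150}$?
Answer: $\frac{6697617103}{16201139738} + \frac{117661 i \sqrt{465}}{81005698690} \approx 0.4134 + 3.1322 \cdot 10^{-5} i$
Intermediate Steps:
$r{\left(L \right)} = \sqrt{-150 + L}$
$\frac{-77486 - 40175}{r{\left(-315 \right)} - 284615} = \frac{-77486 - 40175}{\sqrt{-150 - 315} - 284615} = - \frac{117661}{\sqrt{-465} - 284615} = - \frac{117661}{i \sqrt{465} - 284615} = - \frac{117661}{-284615 + i \sqrt{465}}$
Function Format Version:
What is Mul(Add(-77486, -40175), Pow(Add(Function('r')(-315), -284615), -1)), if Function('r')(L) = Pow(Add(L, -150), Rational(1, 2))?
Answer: Add(Rational(6697617103, 16201139738), Mul(Rational(117661, 81005698690), I, Pow(465, Rational(1, 2)))) ≈ Add(0.41340, Mul(3.1322e-5, I))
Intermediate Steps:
Function('r')(L) = Pow(Add(-150, L), Rational(1, 2))
Mul(Add(-77486, -40175), Pow(Add(Function('r')(-315), -284615), -1)) = Mul(Add(-77486, -40175), Pow(Add(Pow(Add(-150, -315), Rational(1, 2)), -284615), -1)) = Mul(-117661, Pow(Add(Pow(-465, Rational(1, 2)), -284615), -1)) = Mul(-117661, Pow(Add(Mul(I, Pow(465, Rational(1, 2))), -284615), -1)) = Mul(-117661, Pow(Add(-284615, Mul(I, Pow(465, Rational(1, 2)))), -1))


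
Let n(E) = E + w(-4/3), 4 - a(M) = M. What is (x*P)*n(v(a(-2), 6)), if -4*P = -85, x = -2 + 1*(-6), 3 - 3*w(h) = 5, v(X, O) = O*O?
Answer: -18020/3 ≈ -6006.7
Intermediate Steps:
a(M) = 4 - M
v(X, O) = O**2
w(h) = -2/3 (w(h) = 1 - 1/3*5 = 1 - 5/3 = -2/3)
x = -8 (x = -2 - 6 = -8)
P = 85/4 (P = -1/4*(-85) = 85/4 ≈ 21.250)
n(E) = -2/3 + E (n(E) = E - 2/3 = -2/3 + E)
(x*P)*n(v(a(-2), 6)) = (-8*85/4)*(-2/3 + 6**2) = -170*(-2/3 + 36) = -170*106/3 = -18020/3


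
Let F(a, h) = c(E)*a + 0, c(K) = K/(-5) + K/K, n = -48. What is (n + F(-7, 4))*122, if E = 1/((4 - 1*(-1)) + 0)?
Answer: -166896/25 ≈ -6675.8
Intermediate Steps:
E = 1/5 (E = 1/((4 + 1) + 0) = 1/(5 + 0) = 1/5 ≈ 0.20000)
c(K) = 1 - K/5 (c(K) = K*(-1/5) + 1 = -K/5 + 1 = 1 - K/5)
F(a, h) = 24*a/25 (F(a, h) = (1 - 1/5*1/5)*a + 0 = (1 - 1/25)*a + 0 = 24*a/25 + 0 = 24*a/25)
(n + F(-7, 4))*122 = (-48 + (24/25)*(-7))*122 = (-48 - 168/25)*122 = -1368/25*122 = -166896/25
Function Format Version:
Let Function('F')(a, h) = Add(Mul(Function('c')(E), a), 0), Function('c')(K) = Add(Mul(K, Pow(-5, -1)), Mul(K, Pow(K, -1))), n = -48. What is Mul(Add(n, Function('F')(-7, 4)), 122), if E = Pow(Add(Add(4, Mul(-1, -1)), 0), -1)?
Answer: Rational(-166896, 25) ≈ -6675.8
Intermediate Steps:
E = Rational(1, 5) (E = Pow(Add(Add(4, 1), 0), -1) = Pow(Add(5, 0), -1) = Pow(5, -1) = Rational(1, 5) ≈ 0.20000)
Function('c')(K) = Add(1, Mul(Rational(-1, 5), K)) (Function('c')(K) = Add(Mul(K, Rational(-1, 5)), 1) = Add(Mul(Rational(-1, 5), K), 1) = Add(1, Mul(Rational(-1, 5), K)))
Function('F')(a, h) = Mul(Rational(24, 25), a) (Function('F')(a, h) = Add(Mul(Add(1, Mul(Rational(-1, 5), Rational(1, 5))), a), 0) = Add(Mul(Add(1, Rational(-1, 25)), a), 0) = Add(Mul(Rational(24, 25), a), 0) = Mul(Rational(24, 25), a))
Mul(Add(n, Function('F')(-7, 4)), 122) = Mul(Add(-48, Mul(Rational(24, 25), -7)), 122) = Mul(Add(-48, Rational(-168, 25)), 122) = Mul(Rational(-1368, 25), 122) = Rational(-166896, 25)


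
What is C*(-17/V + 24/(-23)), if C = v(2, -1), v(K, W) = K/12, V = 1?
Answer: -415/138 ≈ -3.0072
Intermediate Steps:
v(K, W) = K/12 (v(K, W) = K*(1/12) = K/12)
C = 1/6 (C = (1/12)*2 = 1/6 ≈ 0.16667)
C*(-17/V + 24/(-23)) = (-17/1 + 24/(-23))/6 = (-17*1 + 24*(-1/23))/6 = (-17 - 24/23)/6 = (1/6)*(-415/23) = -415/138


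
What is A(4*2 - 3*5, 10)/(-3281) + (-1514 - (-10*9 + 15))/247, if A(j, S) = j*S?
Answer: -4704069/810407 ≈ -5.8046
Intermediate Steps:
A(j, S) = S*j
A(4*2 - 3*5, 10)/(-3281) + (-1514 - (-10*9 + 15))/247 = (10*(4*2 - 3*5))/(-3281) + (-1514 - (-10*9 + 15))/247 = (10*(8 - 15))*(-1/3281) + (-1514 - (-90 + 15))*(1/247) = (10*(-7))*(-1/3281) + (-1514 - 1*(-75))*(1/247) = -70*(-1/3281) + (-1514 + 75)*(1/247) = 70/3281 - 1439*1/247 = 70/3281 - 1439/247 = -4704069/810407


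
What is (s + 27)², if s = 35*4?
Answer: 27889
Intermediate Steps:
s = 140
(s + 27)² = (140 + 27)² = 167² = 27889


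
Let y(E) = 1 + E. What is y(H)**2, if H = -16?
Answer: 225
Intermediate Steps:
y(H)**2 = (1 - 16)**2 = (-15)**2 = 225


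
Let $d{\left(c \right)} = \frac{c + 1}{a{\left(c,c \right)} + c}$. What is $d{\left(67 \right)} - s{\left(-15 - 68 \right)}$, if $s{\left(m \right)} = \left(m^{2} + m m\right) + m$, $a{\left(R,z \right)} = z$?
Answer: $- \frac{917531}{67} \approx -13695.0$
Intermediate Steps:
$d{\left(c \right)} = \frac{1 + c}{2 c}$ ($d{\left(c \right)} = \frac{c + 1}{c + c} = \frac{1 + c}{2 c}$)
$s{\left(m \right)} = m + 2 m^{2}$ ($s{\left(m \right)} = \left(m^{2} + m^{2}\right) + m = 2 m^{2} + m = m + 2 m^{2}$)
$d{\left(67 \right)} - s{\left(-15 - 68 \right)} = \frac{1 + 67}{2 \cdot 67} - \left(-15 - 68\right) \left(1 + 2 \left(-15 - 68\right)\right) = \frac{1}{2} \cdot \frac{1}{67} \cdot 68 - - 83 \left(1 + 2 \left(-83\right)\right) = \frac{34}{67} - - 83 \left(1 - 166\right) = \frac{34}{67} - \left(-83\right) \left(-165\right) = \frac{34}{67} - 13695 = - \frac{917531}{67}$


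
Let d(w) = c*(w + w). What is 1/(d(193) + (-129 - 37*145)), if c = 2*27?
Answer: 1/15350 ≈ 6.5147e-5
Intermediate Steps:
c = 54
d(w) = 108*w (d(w) = 54*(w + w) = 54*(2*w) = 108*w)
1/(d(193) + (-129 - 37*145)) = 1/(108*193 + (-129 - 37*145)) = 1/(20844 + (-129 - 5365)) = 1/(20844 - 5494) = 1/15350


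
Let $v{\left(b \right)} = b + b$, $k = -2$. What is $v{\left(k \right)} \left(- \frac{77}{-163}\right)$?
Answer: $- \frac{308}{163} \approx -1.8896$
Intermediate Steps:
$v{\left(b \right)} = 2 b$
$v{\left(k \right)} \left(- \frac{77}{-163}\right) = 2 \left(-2\right) \left(- \frac{77}{-163}\right) = - 4 \left(\left(-77\right) \left(- \frac{1}{163}\right)\right) = \left(-4\right) \frac{77}{163} = - \frac{308}{163}$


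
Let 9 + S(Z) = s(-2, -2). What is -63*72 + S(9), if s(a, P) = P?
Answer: -4547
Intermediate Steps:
S(Z) = -11 (S(Z) = -9 - 2 = -11)
-63*72 + S(9) = -63*72 - 11 = -4536 - 11 = -4547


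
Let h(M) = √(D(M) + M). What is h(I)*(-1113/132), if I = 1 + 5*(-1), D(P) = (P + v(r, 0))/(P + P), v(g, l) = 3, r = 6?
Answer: -371*I*√62/176 ≈ -16.598*I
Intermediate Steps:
D(P) = (3 + P)/(2*P) (D(P) = (P + 3)/(P + P) = (3 + P)/((2*P)) = (3 + P)*(1/(2*P)) = (3 + P)/(2*P))
I = -4 (I = 1 - 5 = -4)
h(M) = √(M + (3 + M)/(2*M)) (h(M) = √((3 + M)/(2*M) + M) = √(M + (3 + M)/(2*M)))
h(I)*(-1113/132) = (√(2 + 4*(-4) + 6/(-4))/2)*(-1113/132) = (√(2 - 16 + 6*(-¼))/2)*(-1113*1/132) = (√(2 - 16 - 3/2)/2)*(-371/44) = (√(-31/2)/2)*(-371/44) = ((I*√62/2)/2)*(-371/44) = (I*√62/4)*(-371/44) = -371*I*√62/176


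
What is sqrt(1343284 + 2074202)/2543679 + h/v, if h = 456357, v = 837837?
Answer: 13829/25389 + sqrt(3417486)/2543679 ≈ 0.54541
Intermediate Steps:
sqrt(1343284 + 2074202)/2543679 + h/v = sqrt(1343284 + 2074202)/2543679 + 456357/837837 = sqrt(3417486)*(1/2543679) + 456357*(1/837837) = sqrt(3417486)/2543679 + 13829/25389 = 13829/25389 + sqrt(3417486)/2543679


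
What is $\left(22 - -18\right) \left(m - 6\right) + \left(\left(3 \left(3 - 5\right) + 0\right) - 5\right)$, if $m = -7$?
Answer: $-531$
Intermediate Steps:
$\left(22 - -18\right) \left(m - 6\right) + \left(\left(3 \left(3 - 5\right) + 0\right) - 5\right) = \left(22 - -18\right) \left(-7 - 6\right) + \left(\left(3 \left(3 - 5\right) + 0\right) - 5\right) = \left(22 + 18\right) \left(-13\right) + \left(\left(3 \left(3 + \left(-5 + 0\right)\right) + 0\right) - 5\right) = 40 \left(-13\right) + \left(\left(3 \left(3 - 5\right) + 0\right) - 5\right) = -520 + \left(\left(3 \left(-2\right) + 0\right) - 5\right) = -520 + \left(\left(-6 + 0\right) - 5\right) = -520 - 11 = -531$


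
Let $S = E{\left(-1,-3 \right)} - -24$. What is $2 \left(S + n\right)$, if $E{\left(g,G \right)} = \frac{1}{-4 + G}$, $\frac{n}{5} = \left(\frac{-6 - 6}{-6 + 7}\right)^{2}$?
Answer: $\frac{10414}{7} \approx 1487.7$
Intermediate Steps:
$n = 720$ ($n = 5 \left(\frac{-6 - 6}{-6 + 7}\right)^{2} = 5 \left(- \frac{12}{1}\right)^{2} = 5 \left(\left(-12\right) 1\right)^{2} = 5 \left(-12\right)^{2} = 5 \cdot 144 = 720$)
$S = \frac{167}{7}$ ($S = \frac{1}{-4 - 3} - -24 = \frac{1}{-7} + 24 = - \frac{1}{7} + 24 = \frac{167}{7} \approx 23.857$)
$2 \left(S + n\right) = 2 \left(\frac{167}{7} + 720\right) = 2 \cdot \frac{5207}{7} = \frac{10414}{7}$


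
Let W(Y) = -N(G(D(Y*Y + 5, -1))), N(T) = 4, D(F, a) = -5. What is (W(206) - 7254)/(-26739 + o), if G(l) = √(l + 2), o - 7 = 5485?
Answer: 7258/21247 ≈ 0.34160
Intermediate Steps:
o = 5492 (o = 7 + 5485 = 5492)
G(l) = √(2 + l)
W(Y) = -4 (W(Y) = -1*4 = -4)
(W(206) - 7254)/(-26739 + o) = (-4 - 7254)/(-26739 + 5492) = -7258/(-21247) = -7258*(-1/21247) = 7258/21247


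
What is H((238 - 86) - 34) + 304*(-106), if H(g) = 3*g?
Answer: -31870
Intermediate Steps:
H((238 - 86) - 34) + 304*(-106) = 3*((238 - 86) - 34) + 304*(-106) = 3*(152 - 34) - 32224 = 3*118 - 32224 = 354 - 32224 = -31870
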